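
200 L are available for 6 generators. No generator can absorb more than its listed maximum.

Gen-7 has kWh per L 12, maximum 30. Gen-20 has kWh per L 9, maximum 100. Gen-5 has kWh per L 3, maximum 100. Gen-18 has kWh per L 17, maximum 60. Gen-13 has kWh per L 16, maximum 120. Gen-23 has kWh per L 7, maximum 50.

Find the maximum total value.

Rank by kWh per L: Gen-18 17 > Gen-13 16 > Gen-7 12 > Gen-20 9 > Gen-23 7 > Gen-5 3.
Gen-18 takes 60 to reach its cap of 60 → 140 left.
Gen-13: +120 to 120 (cap) → 20 left.
Only 20 left; Gen-7 takes them to reach 20.
Total = 12×20 + 17×60 + 16×120 = 3180.

3180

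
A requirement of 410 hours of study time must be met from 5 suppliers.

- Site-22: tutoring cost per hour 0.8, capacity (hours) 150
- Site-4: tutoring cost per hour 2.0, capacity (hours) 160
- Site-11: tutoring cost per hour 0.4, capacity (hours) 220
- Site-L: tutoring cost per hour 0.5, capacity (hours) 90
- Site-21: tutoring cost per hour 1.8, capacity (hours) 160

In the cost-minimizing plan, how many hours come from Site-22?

Use suppliers in increasing cost order.
Site-11 (0.4): use full 220 ; 190 hours to go.
Site-L at 0.5: take all 90 hours ; 100 still needed.
Site-22 (0.8): take the remaining 100 ; done.
Site-21, Site-4: unused.

100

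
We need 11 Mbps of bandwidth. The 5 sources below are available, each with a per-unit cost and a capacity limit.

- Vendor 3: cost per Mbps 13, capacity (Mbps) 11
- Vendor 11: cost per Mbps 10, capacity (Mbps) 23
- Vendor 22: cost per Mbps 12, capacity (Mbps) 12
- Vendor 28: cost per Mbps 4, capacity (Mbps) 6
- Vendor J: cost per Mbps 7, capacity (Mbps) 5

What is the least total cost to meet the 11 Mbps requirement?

Fill from the cheapest source first.
Take 6 from Vendor 28 at 4 ; need 5 more.
Vendor J (7): use full 5 ; 0 Mbps to go.
Vendor 11, Vendor 22, Vendor 3: unused.
Cost = 6×4 + 5×7 = 59.

59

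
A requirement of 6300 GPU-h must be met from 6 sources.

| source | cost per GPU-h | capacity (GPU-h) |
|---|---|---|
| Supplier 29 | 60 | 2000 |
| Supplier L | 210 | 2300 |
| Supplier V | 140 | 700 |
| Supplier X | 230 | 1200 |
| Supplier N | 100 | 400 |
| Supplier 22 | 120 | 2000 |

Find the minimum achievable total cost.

750000

Cheapest first:
Take 2000 from Supplier 29 at 60 ; need 4300 more.
Supplier N (100): use full 400 ; 3900 GPU-h to go.
Supplier 22 at 120: take all 2000 GPU-h ; 1900 still needed.
Supplier V at 140: take all 700 GPU-h ; 1200 still needed.
Take 1200 from Supplier L at 210 to finish.
Supplier X: unused.
Cost = 2000×60 + 400×100 + 2000×120 + 700×140 + 1200×210 = 750000.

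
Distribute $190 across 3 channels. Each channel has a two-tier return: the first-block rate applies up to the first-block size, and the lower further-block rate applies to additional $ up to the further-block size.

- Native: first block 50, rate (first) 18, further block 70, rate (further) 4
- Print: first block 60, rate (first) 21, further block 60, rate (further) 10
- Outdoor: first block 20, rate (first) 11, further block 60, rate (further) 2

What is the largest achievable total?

2980

Order all 6 blocks by rate: Print/tier1 21 > Native/tier1 18 > Outdoor/tier1 11 > Print/tier2 10 > Native/tier2 4 > Outdoor/tier2 2.
Fill Print tier1 block (60 at 21) → 130 left.
Native tier1 at 18: fill all 50 → 80 left.
Fill Outdoor tier1 block (20 at 11) → 60 left.
Print tier2 at 10: fill all 60 → 0 left.
Total = 21×60 + 18×50 + 11×20 + 10×60 = 2980.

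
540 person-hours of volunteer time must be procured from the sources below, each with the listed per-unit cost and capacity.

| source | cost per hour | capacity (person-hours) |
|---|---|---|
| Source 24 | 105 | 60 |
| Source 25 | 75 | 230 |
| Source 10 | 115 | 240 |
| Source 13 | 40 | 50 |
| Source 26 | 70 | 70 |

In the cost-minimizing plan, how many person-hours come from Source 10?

130

Fill from the cheapest source first.
Source 13 (40): use full 50 — 490 person-hours to go.
Source 26 at 70: take all 70 person-hours — 420 still needed.
Take 230 from Source 25 at 75 — need 190 more.
Source 24 (105): use full 60 — 130 person-hours to go.
Source 10 at 115: take 130 of its 240 — requirement met.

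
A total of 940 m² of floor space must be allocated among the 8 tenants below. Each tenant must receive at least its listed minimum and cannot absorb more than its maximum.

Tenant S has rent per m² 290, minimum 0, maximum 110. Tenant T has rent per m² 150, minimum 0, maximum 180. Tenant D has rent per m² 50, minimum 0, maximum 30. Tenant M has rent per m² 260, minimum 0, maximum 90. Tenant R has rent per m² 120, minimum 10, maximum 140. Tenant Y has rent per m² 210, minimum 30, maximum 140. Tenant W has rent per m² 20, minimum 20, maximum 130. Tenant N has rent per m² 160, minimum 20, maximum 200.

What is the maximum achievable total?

163000

Meeting every minimum uses 0+0+0+0+10+30+20+20 = 80 m², leaving 860.
Rank by rent per m²: Tenant S 290 > Tenant M 260 > Tenant Y 210 > Tenant N 160 > Tenant T 150 > Tenant R 120 > Tenant D 50 > Tenant W 20.
Tenant S: +110 to 110 (cap) ; 750 left.
Tenant M takes 90 more to reach its cap of 90 ; 660 left.
Tenant Y: +110 to 140 (cap) ; 550 left.
Give Tenant N 180 more to hit its cap of 200 ; 370 left.
Tenant T takes 180 more to reach its cap of 180 ; 190 left.
Tenant R takes 130 more to reach its cap of 140 ; 60 left.
Give Tenant D 30 more to hit its cap of 30 ; 30 left.
Tenant W: +30 (room for 110) → 50. Pool exhausted.
Total = 290×110 + 150×180 + 50×30 + 260×90 + 120×140 + 210×140 + 20×50 + 160×200 = 163000.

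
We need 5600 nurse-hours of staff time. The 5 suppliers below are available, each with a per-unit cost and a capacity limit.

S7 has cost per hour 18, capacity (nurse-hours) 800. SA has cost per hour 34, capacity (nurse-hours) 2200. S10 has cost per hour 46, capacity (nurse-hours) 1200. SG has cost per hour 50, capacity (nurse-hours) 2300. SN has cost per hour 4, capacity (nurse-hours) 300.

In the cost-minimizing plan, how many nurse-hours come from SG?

Cheapest first:
SN (4): use full 300 — 5300 nurse-hours to go.
S7 at 18: take all 800 nurse-hours — 4500 still needed.
SA (34): use full 2200 — 2300 nurse-hours to go.
S10 (46): use full 1200 — 1100 nurse-hours to go.
Take 1100 from SG at 50 to finish.

1100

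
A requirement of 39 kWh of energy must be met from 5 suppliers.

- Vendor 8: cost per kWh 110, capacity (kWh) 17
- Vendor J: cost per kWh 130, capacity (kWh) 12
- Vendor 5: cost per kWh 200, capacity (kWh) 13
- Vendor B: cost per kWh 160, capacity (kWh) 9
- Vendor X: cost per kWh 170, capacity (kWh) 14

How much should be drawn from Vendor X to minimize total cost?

Fill from the cheapest supplier first.
Vendor 8 at 110: take all 17 kWh — 22 still needed.
Vendor J at 130: take all 12 kWh — 10 still needed.
Vendor B at 160: take all 9 kWh — 1 still needed.
Vendor X (170): take the remaining 1 — done.
Vendor 5: unused.

1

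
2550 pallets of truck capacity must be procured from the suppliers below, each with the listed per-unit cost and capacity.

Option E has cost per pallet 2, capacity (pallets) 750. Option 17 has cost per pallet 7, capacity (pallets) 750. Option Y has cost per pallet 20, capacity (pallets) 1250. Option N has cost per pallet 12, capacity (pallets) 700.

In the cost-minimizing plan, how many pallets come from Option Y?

350

Fill from the cheapest supplier first.
Option E (2): use full 750 → 1800 pallets to go.
Option 17 (7): use full 750 → 1050 pallets to go.
Take 700 from Option N at 12 → need 350 more.
Option Y at 20: take 350 of its 1250 → requirement met.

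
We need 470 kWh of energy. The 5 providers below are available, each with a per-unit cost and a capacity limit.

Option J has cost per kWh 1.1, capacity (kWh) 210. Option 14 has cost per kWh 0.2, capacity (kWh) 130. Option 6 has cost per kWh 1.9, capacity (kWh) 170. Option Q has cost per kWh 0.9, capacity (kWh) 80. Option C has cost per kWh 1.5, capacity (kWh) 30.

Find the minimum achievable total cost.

Fill from the cheapest provider first.
Take 130 from Option 14 at 0.2 — need 340 more.
Take 80 from Option Q at 0.9 — need 260 more.
Option J (1.1): use full 210 — 50 kWh to go.
Take 30 from Option C at 1.5 — need 20 more.
Option 6 (1.9): take the remaining 20 — done.
Cost = 130×0.2 + 80×0.9 + 210×1.1 + 30×1.5 + 20×1.9 = 412.

412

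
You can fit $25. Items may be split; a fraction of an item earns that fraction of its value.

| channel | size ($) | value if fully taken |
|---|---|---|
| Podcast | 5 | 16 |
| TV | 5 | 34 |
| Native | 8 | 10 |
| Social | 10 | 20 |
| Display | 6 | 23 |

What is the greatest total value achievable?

Rank by value-to-size ratio: TV 34/5≈6.8, Display 23/6≈3.83, Podcast 16/5≈3.2, Social 20/10≈2, Native 10/8≈1.25.
All 5 $ of TV fit (value 34) ; 20 remain.
Take all of Display (6 $, value 23) ; 14 $ left.
All 5 $ of Podcast fit (value 16) ; 9 remain.
Only 9 $ remain; take 9/10 of Social for value 20×9/10 = 18.
Total value = 91.

91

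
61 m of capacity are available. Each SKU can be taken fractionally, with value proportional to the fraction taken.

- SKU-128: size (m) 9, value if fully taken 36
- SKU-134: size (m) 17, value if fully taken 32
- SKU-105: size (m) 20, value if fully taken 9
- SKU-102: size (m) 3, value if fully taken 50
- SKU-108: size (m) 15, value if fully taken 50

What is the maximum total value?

Rank by value-to-size ratio: SKU-102 50/3≈16.7, SKU-128 36/9≈4, SKU-108 50/15≈3.33, SKU-134 32/17≈1.88, SKU-105 9/20≈0.45.
Take all of SKU-102 (3 m, value 50) ; 58 m left.
SKU-128: take in full, 9 m for value 36 ; 49 left.
All 15 m of SKU-108 fit (value 50) ; 34 remain.
All 17 m of SKU-134 fit (value 32) ; 17 remain.
Only 17 m remain; take 17/20 of SKU-105 for value 9×17/20 = 7.65.
Total value = 175.65.

175.65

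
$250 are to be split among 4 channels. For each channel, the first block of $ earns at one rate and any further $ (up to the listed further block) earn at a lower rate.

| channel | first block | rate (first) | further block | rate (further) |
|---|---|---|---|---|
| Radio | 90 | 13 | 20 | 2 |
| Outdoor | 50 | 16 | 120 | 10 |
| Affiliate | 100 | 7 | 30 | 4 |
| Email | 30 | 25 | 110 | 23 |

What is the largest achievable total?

4860

Treat each block as its own option and order by rate: Email/first 25 > Email/second 23 > Outdoor/first 16 > Radio/first 13 > Outdoor/second 10 > Affiliate/first 7 > Affiliate/second 4 > Radio/second 2.
Email/first (25): +30 — 220 left.
Fill Email second block (110 at 23) — 110 left.
Fill Outdoor first block (50 at 16) — 60 left.
Radio first at 13: only 60 left, fill 60.
Total = 25×30 + 23×110 + 16×50 + 13×60 = 4860.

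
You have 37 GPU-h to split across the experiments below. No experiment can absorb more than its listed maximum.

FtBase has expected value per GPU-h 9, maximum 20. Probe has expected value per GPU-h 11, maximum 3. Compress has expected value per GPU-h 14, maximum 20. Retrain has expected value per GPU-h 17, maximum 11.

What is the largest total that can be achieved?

Rank by expected value per GPU-h: Retrain 17 > Compress 14 > Probe 11 > FtBase 9.
Retrain takes 11 to reach its cap of 11 — 26 left.
Give Compress 20 to hit its cap of 20 — 6 left.
Probe takes 3 to reach its cap of 3 — 3 left.
FtBase has room for 20 but only 3 remain, so it gets 3.
Total = 9×3 + 11×3 + 14×20 + 17×11 = 527.

527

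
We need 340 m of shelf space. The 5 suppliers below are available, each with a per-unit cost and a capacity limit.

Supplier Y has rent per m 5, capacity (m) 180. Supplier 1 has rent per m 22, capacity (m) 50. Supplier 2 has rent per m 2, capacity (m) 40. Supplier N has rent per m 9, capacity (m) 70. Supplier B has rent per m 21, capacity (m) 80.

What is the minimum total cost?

Use suppliers in increasing cost order.
Take 40 from Supplier 2 at 2 — need 300 more.
Supplier Y (5): use full 180 — 120 m to go.
Supplier N at 9: take all 70 m — 50 still needed.
Supplier B (21): take the remaining 50 — done.
Supplier 1: unused.
Cost = 40×2 + 180×5 + 70×9 + 50×21 = 2660.

2660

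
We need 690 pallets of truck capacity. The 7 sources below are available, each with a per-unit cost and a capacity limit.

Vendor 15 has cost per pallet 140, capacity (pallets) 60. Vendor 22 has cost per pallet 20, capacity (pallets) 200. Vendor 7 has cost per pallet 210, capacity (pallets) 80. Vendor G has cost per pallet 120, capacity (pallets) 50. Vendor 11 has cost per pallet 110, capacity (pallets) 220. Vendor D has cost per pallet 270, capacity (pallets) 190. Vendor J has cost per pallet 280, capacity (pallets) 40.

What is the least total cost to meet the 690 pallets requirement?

81000

Fill from the cheapest source first.
Vendor 22 (20): use full 200 ; 490 pallets to go.
Vendor 11 at 110: take all 220 pallets ; 270 still needed.
Take 50 from Vendor G at 120 ; need 220 more.
Vendor 15 at 140: take all 60 pallets ; 160 still needed.
Vendor 7 at 210: take all 80 pallets ; 80 still needed.
Vendor D at 270: take 80 of its 190 ; requirement met.
Vendor J: unused.
Cost = 200×20 + 220×110 + 50×120 + 60×140 + 80×210 + 80×270 = 81000.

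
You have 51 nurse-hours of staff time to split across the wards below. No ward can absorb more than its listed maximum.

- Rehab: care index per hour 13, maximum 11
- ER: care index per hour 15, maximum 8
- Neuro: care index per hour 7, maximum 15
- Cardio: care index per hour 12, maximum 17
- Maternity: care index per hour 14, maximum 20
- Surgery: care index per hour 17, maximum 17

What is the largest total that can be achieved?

Highest care index per hour first: Surgery 17 > ER 15 > Maternity 14 > Rehab 13 > Cardio 12 > Neuro 7.
Surgery takes 17 to reach its cap of 17 → 34 left.
Give ER 8 to hit its cap of 8 → 26 left.
Maternity: +20 to 20 (cap) → 6 left.
Rehab: +6 (room for 11) → 6. Pool exhausted.
Total = 13×6 + 15×8 + 14×20 + 17×17 = 767.

767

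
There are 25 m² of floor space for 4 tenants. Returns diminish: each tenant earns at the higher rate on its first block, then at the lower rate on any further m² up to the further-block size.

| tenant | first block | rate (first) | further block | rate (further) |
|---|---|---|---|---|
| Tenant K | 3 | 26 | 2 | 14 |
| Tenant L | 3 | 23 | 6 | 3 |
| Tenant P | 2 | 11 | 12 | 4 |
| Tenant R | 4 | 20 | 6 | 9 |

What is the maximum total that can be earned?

351

Treat each block as its own option and order by rate: Tenant K/first 26 > Tenant L/first 23 > Tenant R/first 20 > Tenant K/second 14 > Tenant P/first 11 > Tenant R/second 9 > Tenant P/second 4 > Tenant L/second 3.
Tenant K first at 26: fill all 3 ; 22 left.
Tenant L/first (23): +3 ; 19 left.
Tenant R/first (20): +4 ; 15 left.
Tenant K second at 14: fill all 2 ; 13 left.
Fill Tenant P first block (2 at 11) ; 11 left.
Tenant R second at 9: fill all 6 ; 5 left.
Tenant P/second: +5 of 12 at 4; pool empty.
Total = 26×3 + 23×3 + 20×4 + 14×2 + 11×2 + 9×6 + 4×5 = 351.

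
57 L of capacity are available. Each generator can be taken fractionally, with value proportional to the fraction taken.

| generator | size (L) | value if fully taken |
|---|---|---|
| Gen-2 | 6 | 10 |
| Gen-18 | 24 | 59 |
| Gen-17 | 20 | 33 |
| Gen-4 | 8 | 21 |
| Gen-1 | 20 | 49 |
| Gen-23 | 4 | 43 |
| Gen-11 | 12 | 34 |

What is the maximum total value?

Best value per unit of size first: Gen-23 43/4≈10.8, Gen-11 34/12≈2.83, Gen-4 21/8≈2.62, Gen-18 59/24≈2.46, Gen-1 49/20≈2.45, Gen-2 10/6≈1.67, Gen-17 33/20≈1.65.
Take all of Gen-23 (4 L, value 43) → 53 L left.
Take all of Gen-11 (12 L, value 34) → 41 L left.
Gen-4: take in full, 8 L for value 21 → 33 left.
Take all of Gen-18 (24 L, value 59) → 9 L left.
Fill the last 9 L with part of Gen-1: 9/20 of it earns 22.05.
Total value = 179.05.

179.05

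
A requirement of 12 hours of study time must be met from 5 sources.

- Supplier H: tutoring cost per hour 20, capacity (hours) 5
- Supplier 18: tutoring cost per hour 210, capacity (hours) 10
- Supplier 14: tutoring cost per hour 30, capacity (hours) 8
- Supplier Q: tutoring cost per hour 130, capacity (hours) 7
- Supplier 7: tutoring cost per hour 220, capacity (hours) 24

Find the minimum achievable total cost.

310

Cheapest first:
Supplier H at 20: take all 5 hours — 7 still needed.
Supplier 14 (30): take the remaining 7 — done.
Supplier Q, Supplier 18, Supplier 7: unused.
Cost = 5×20 + 7×30 = 310.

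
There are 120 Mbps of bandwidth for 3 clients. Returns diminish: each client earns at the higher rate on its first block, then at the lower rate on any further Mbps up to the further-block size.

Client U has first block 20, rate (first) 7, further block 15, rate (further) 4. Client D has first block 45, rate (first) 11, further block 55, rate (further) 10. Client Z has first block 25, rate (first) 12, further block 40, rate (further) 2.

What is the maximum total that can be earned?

1295

Treat each block as its own option and order by rate: Client Z/first 12 > Client D/first 11 > Client D/second 10 > Client U/first 7 > Client U/second 4 > Client Z/second 2.
Client Z first at 12: fill all 25 ; 95 left.
Fill Client D first block (45 at 11) ; 50 left.
50 remain; put them into Client D second at 10.
Total = 12×25 + 11×45 + 10×50 = 1295.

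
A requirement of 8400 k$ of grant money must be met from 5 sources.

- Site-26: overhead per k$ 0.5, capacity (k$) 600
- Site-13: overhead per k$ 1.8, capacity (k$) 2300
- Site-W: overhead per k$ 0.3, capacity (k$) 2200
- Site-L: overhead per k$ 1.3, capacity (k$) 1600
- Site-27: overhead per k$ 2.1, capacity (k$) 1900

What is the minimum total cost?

10750

Fill from the cheapest source first.
Site-W (0.3): use full 2200 ; 6200 k$ to go.
Site-26 (0.5): use full 600 ; 5600 k$ to go.
Site-L (1.3): use full 1600 ; 4000 k$ to go.
Take 2300 from Site-13 at 1.8 ; need 1700 more.
Site-27 (2.1): take the remaining 1700 ; done.
Cost = 2200×0.3 + 600×0.5 + 1600×1.3 + 2300×1.8 + 1700×2.1 = 10750.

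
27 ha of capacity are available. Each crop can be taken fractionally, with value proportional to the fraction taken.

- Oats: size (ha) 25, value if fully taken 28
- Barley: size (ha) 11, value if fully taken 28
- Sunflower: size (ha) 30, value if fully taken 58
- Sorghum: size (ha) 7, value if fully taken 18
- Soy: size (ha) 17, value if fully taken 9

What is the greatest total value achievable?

Best value per unit of size first: Sorghum 18/7≈2.57, Barley 28/11≈2.55, Sunflower 58/30≈1.93, Oats 28/25≈1.12, Soy 9/17≈0.529.
Sorghum: take in full, 7 ha for value 18 — 20 left.
All 11 ha of Barley fit (value 28) — 9 remain.
Only 9 ha remain; take 9/30 of Sunflower for value 58×9/30 = 17.4.
Total value = 63.4.

63.4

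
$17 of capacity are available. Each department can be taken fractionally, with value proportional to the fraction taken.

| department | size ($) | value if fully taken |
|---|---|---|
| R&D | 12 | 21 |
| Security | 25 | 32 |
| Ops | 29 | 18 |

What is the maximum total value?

Rank by value-to-size ratio: R&D 21/12≈1.75, Security 32/25≈1.28, Ops 18/29≈0.621.
R&D: take in full, 12 $ for value 21 → 5 left.
Fill the last 5 $ with part of Security: 5/25 of it earns 6.4.
Total value = 27.4.

27.4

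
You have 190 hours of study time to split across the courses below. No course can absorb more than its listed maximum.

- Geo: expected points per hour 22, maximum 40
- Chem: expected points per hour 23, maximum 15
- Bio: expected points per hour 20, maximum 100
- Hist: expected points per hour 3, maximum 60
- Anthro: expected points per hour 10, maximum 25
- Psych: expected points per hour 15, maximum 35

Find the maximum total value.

Highest expected points per hour first: Chem 23 > Geo 22 > Bio 20 > Psych 15 > Anthro 10 > Hist 3.
Chem takes 15 to reach its cap of 15 → 175 left.
Geo takes 40 to reach its cap of 40 → 135 left.
Give Bio 100 to hit its cap of 100 → 35 left.
Psych: +35 to 35 (cap) → 0 left.
Total = 22×40 + 23×15 + 20×100 + 15×35 = 3750.

3750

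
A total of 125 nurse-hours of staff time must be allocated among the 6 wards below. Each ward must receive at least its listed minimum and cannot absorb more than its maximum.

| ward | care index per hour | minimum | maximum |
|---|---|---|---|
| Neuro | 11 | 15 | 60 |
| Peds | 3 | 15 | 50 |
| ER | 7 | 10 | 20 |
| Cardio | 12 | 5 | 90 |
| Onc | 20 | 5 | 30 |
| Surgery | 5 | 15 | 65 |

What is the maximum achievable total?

Meeting every minimum uses 15+15+10+5+5+15 = 65 nurse-hours, leaving 60.
Rank by care index per hour: Onc 20 > Cardio 12 > Neuro 11 > ER 7 > Surgery 5 > Peds 3.
Give Onc 25 more to hit its cap of 30 ; 35 left.
Cardio has room for 85 more but only 35 remain, so it gets 40.
Total = 11×15 + 3×15 + 7×10 + 12×40 + 20×30 + 5×15 = 1435.

1435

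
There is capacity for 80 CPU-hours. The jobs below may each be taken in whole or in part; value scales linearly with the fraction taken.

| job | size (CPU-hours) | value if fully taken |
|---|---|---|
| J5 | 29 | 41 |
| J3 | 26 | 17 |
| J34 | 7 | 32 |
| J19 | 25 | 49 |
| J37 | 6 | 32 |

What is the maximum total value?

Rank by value-to-size ratio: J37 32/6≈5.33, J34 32/7≈4.57, J19 49/25≈1.96, J5 41/29≈1.41, J3 17/26≈0.654.
J37: take in full, 6 CPU-hours for value 32 — 74 left.
Take all of J34 (7 CPU-hours, value 32) — 67 CPU-hours left.
All 25 CPU-hours of J19 fit (value 49) — 42 remain.
Take all of J5 (29 CPU-hours, value 41) — 13 CPU-hours left.
Only 13 CPU-hours remain; take 13/26 of J3 for value 17×13/26 = 8.5.
Total value = 162.5.

162.5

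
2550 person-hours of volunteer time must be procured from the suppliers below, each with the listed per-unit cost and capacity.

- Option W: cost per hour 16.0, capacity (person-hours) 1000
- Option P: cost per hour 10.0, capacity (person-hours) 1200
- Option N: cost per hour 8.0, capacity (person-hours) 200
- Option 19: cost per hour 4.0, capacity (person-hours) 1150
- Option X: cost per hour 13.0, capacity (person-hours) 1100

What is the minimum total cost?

18200

Fill from the cheapest supplier first.
Take 1150 from Option 19 at 4.0 → need 1400 more.
Take 200 from Option N at 8.0 → need 1200 more.
Take 1200 from Option P at 10.0 → need 0 more.
Option X, Option W: unused.
Cost = 1150×4.0 + 200×8.0 + 1200×10.0 = 18200.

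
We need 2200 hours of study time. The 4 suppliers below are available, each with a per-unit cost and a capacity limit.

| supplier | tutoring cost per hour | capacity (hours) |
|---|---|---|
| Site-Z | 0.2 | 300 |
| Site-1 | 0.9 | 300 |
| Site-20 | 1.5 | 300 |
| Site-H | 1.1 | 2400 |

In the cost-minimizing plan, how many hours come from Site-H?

Fill from the cheapest supplier first.
Site-Z (0.2): use full 300 ; 1900 hours to go.
Take 300 from Site-1 at 0.9 ; need 1600 more.
Take 1600 from Site-H at 1.1 to finish.
Site-20: unused.

1600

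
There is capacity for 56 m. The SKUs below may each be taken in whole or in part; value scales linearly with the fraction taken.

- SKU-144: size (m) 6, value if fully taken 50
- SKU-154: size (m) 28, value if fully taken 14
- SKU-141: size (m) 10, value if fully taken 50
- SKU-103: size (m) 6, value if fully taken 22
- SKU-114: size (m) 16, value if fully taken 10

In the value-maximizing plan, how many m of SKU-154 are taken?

Sort by value density: SKU-144 50/6≈8.33, SKU-141 50/10≈5, SKU-103 22/6≈3.67, SKU-114 10/16≈0.625, SKU-154 14/28≈0.5.
SKU-144: take in full, 6 m for value 50 ; 50 left.
Take all of SKU-141 (10 m, value 50) ; 40 m left.
Take all of SKU-103 (6 m, value 22) ; 34 m left.
All 16 m of SKU-114 fit (value 10) ; 18 remain.
Fill the last 18 m with part of SKU-154: 18/28 of it earns 9.

18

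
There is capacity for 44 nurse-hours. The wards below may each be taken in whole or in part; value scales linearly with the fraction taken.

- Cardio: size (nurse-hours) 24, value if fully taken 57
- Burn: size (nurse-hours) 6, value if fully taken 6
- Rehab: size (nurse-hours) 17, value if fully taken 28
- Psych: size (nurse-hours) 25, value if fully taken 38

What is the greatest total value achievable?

Best value per unit of size first: Cardio 57/24≈2.38, Rehab 28/17≈1.65, Psych 38/25≈1.52, Burn 6/6≈1.
All 24 nurse-hours of Cardio fit (value 57) ; 20 remain.
Take all of Rehab (17 nurse-hours, value 28) ; 3 nurse-hours left.
Only 3 nurse-hours remain; take 3/25 of Psych for value 38×3/25 = 4.56.
Total value = 89.56.

89.56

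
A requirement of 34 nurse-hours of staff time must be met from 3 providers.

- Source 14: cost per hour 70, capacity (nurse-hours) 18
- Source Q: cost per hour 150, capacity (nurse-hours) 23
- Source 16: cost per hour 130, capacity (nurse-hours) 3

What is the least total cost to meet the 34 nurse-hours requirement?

3600

Fill from the cheapest provider first.
Source 14 at 70: take all 18 nurse-hours — 16 still needed.
Source 16 at 130: take all 3 nurse-hours — 13 still needed.
Take 13 from Source Q at 150 to finish.
Cost = 18×70 + 3×130 + 13×150 = 3600.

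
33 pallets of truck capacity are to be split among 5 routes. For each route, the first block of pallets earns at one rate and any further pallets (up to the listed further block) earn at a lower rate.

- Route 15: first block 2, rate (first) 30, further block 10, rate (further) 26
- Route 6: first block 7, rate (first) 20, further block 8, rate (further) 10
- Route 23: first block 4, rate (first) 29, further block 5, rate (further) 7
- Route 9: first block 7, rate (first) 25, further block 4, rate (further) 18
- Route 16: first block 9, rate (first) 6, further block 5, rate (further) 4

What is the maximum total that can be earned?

805

Rank every tier by rate: Route 15/first 30 > Route 23/first 29 > Route 15/second 26 > Route 9/first 25 > Route 6/first 20 > Route 9/second 18 > Route 6/second 10 > Route 23/second 7 > Route 16/first 6 > Route 16/second 4.
Route 15/first (30): +2 — 31 left.
Route 23 first at 29: fill all 4 — 27 left.
Route 15/second (26): +10 — 17 left.
Route 9 first at 25: fill all 7 — 10 left.
Fill Route 6 first block (7 at 20) — 3 left.
Route 9/second: +3 of 4 at 18; pool empty.
Total = 30×2 + 29×4 + 26×10 + 25×7 + 20×7 + 18×3 = 805.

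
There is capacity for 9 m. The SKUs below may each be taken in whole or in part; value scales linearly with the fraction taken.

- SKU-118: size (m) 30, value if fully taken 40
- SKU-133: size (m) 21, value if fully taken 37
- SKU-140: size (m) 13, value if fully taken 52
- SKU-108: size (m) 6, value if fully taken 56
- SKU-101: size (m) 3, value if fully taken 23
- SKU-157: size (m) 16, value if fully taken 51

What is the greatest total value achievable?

79

Rank by value-to-size ratio: SKU-108 56/6≈9.33, SKU-101 23/3≈7.67, SKU-140 52/13≈4, SKU-157 51/16≈3.19, SKU-133 37/21≈1.76, SKU-118 40/30≈1.33.
Take all of SKU-108 (6 m, value 56) → 3 m left.
Take all of SKU-101 (3 m, value 23) → 0 m left.
Total value = 79.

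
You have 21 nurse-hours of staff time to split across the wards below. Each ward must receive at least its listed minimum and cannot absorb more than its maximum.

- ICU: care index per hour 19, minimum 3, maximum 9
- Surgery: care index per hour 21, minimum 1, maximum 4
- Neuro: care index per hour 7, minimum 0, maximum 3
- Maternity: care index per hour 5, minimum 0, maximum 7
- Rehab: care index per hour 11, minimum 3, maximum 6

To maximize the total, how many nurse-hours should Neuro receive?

2

Meeting every minimum uses 3+1+0+0+3 = 7 nurse-hours, leaving 14.
Order the wards by care index per hour: Surgery 21 > ICU 19 > Rehab 11 > Neuro 7 > Maternity 5.
Surgery takes 3 more to reach its cap of 4 → 11 left.
ICU: +6 to 9 (cap) → 5 left.
Rehab takes 3 more to reach its cap of 6 → 2 left.
Only 2 left; Neuro takes them to reach 2.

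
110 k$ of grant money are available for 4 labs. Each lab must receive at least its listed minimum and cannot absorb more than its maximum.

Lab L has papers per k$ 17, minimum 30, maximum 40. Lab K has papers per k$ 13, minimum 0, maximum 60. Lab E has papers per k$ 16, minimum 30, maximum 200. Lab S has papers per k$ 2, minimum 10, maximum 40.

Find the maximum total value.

Meeting every minimum uses 30+0+30+10 = 70 k$, leaving 40.
Rank by papers per k$: Lab L 17 > Lab E 16 > Lab K 13 > Lab S 2.
Lab L takes 10 more to reach its cap of 40 → 30 left.
Only 30 left; Lab E takes them to reach 60.
Total = 17×40 + 16×60 + 2×10 = 1660.

1660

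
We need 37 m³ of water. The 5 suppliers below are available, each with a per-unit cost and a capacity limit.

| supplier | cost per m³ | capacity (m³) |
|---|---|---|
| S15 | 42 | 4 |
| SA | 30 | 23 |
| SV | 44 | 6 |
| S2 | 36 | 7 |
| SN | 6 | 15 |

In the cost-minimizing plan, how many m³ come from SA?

Cheapest first:
SN (6): use full 15 — 22 m³ to go.
SA (30): take the remaining 22 — done.
S2, S15, SV: unused.

22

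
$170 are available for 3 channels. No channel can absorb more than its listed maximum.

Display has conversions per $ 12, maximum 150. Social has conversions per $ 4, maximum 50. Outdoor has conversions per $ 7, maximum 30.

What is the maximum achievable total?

1940

Order the channels by conversions per $: Display 12 > Outdoor 7 > Social 4.
Display takes 150 to reach its cap of 150 → 20 left.
Outdoor has room for 30 but only 20 remain, so it gets 20.
Total = 12×150 + 7×20 = 1940.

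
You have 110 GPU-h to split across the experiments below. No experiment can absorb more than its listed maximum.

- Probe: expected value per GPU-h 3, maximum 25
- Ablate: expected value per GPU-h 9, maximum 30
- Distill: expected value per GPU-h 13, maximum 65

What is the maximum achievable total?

Rank by expected value per GPU-h: Distill 13 > Ablate 9 > Probe 3.
Distill takes 65 to reach its cap of 65 — 45 left.
Ablate takes 30 to reach its cap of 30 — 15 left.
Probe: +15 (room for 25) → 15. Pool exhausted.
Total = 3×15 + 9×30 + 13×65 = 1160.

1160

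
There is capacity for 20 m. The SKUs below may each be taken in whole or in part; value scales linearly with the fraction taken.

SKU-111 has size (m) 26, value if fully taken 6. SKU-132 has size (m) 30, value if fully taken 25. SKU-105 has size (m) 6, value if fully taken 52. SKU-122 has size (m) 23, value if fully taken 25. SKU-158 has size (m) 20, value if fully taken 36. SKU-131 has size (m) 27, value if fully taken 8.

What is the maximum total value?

Sort by value density: SKU-105 52/6≈8.67, SKU-158 36/20≈1.8, SKU-122 25/23≈1.09, SKU-132 25/30≈0.833, SKU-131 8/27≈0.296, SKU-111 6/26≈0.231.
SKU-105: take in full, 6 m for value 52 ; 14 left.
14 m left: a 14/20 share of SKU-158 gives 36×14/20 = 25.2.
Total value = 77.2.

77.2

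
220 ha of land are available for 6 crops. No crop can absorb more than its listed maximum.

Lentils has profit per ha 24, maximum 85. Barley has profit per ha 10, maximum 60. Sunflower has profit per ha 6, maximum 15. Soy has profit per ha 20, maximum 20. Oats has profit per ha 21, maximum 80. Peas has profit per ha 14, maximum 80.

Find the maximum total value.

4610

Rank by profit per ha: Lentils 24 > Oats 21 > Soy 20 > Peas 14 > Barley 10 > Sunflower 6.
Lentils: +85 to 85 (cap) → 135 left.
Oats: +80 to 80 (cap) → 55 left.
Give Soy 20 to hit its cap of 20 → 35 left.
Peas: +35 (room for 80) → 35. Pool exhausted.
Total = 24×85 + 20×20 + 21×80 + 14×35 = 4610.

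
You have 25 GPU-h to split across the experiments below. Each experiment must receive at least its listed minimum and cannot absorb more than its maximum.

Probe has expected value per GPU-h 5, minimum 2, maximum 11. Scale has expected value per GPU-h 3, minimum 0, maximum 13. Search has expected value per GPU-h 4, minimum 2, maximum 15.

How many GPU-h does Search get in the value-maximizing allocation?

Meeting every minimum uses 2+0+2 = 4 GPU-h, leaving 21.
Highest expected value per GPU-h first: Probe 5 > Search 4 > Scale 3.
Probe: +9 to 11 (cap) ; 12 left.
Search: +12 (room for 13) → 14. Pool exhausted.

14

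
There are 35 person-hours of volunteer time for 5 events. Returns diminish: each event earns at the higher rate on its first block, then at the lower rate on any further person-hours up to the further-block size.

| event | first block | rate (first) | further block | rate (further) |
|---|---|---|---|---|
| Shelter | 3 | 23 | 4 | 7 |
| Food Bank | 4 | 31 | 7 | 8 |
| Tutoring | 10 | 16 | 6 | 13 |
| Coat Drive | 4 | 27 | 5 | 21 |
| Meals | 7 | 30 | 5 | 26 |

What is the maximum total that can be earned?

Rank every tier by rate: Food Bank/T1 31 > Meals/T1 30 > Coat Drive/T1 27 > Meals/T2 26 > Shelter/T1 23 > Coat Drive/T2 21 > Tutoring/T1 16 > Tutoring/T2 13 > Food Bank/T2 8 > Shelter/T2 7.
Food Bank/T1 (31): +4 — 31 left.
Meals T1 at 30: fill all 7 — 24 left.
Fill Coat Drive T1 block (4 at 27) — 20 left.
Meals/T2 (26): +5 — 15 left.
Fill Shelter T1 block (3 at 23) — 12 left.
Fill Coat Drive T2 block (5 at 21) — 7 left.
7 remain; put them into Tutoring T1 at 16.
Total = 31×4 + 30×7 + 27×4 + 26×5 + 23×3 + 21×5 + 16×7 = 858.

858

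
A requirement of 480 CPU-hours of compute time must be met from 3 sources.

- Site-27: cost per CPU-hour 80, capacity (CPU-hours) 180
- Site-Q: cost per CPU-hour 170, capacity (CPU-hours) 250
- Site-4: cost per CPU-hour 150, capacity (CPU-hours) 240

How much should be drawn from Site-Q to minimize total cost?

Use sources in increasing cost order.
Site-27 (80): use full 180 → 300 CPU-hours to go.
Site-4 (150): use full 240 → 60 CPU-hours to go.
Take 60 from Site-Q at 170 to finish.

60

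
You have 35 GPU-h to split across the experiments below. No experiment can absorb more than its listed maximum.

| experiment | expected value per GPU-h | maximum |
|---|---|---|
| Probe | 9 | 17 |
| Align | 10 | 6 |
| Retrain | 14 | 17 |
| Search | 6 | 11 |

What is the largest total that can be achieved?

Order the experiments by expected value per GPU-h: Retrain 14 > Align 10 > Probe 9 > Search 6.
Retrain: +17 to 17 (cap) — 18 left.
Align: +6 to 6 (cap) — 12 left.
Only 12 left; Probe takes them to reach 12.
Total = 9×12 + 10×6 + 14×17 = 406.

406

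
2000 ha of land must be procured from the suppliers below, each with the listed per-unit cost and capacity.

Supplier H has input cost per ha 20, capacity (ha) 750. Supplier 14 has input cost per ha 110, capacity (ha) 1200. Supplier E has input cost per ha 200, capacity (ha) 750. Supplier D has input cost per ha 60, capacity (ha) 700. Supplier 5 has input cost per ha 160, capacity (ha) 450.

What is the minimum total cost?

Cheapest first:
Supplier H at 20: take all 750 ha — 1250 still needed.
Take 700 from Supplier D at 60 — need 550 more.
Supplier 14 at 110: take 550 of its 1200 — requirement met.
Supplier 5, Supplier E: unused.
Cost = 750×20 + 700×60 + 550×110 = 117500.

117500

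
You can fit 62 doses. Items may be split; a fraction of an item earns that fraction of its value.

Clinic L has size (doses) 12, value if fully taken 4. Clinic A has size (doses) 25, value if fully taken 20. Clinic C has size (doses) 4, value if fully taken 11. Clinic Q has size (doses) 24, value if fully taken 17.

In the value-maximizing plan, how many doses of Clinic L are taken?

Rank by value-to-size ratio: Clinic C 11/4≈2.75, Clinic A 20/25≈0.8, Clinic Q 17/24≈0.708, Clinic L 4/12≈0.333.
Clinic C: take in full, 4 doses for value 11 ; 58 left.
All 25 doses of Clinic A fit (value 20) ; 33 remain.
Clinic Q: take in full, 24 doses for value 17 ; 9 left.
Fill the last 9 doses with part of Clinic L: 9/12 of it earns 3.

9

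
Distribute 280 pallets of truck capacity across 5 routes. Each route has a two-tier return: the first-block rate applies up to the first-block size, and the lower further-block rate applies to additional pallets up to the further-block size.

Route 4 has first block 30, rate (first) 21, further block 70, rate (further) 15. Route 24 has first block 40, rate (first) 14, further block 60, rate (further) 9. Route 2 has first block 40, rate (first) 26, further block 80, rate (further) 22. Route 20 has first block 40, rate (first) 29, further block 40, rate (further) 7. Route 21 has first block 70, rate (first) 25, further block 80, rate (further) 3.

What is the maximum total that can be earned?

6640

Rank every tier by rate: Route 20/T1 29 > Route 2/T1 26 > Route 21/T1 25 > Route 2/T2 22 > Route 4/T1 21 > Route 4/T2 15 > Route 24/T1 14 > Route 24/T2 9 > Route 20/T2 7 > Route 21/T2 3.
Route 20/T1 (29): +40 → 240 left.
Fill Route 2 T1 block (40 at 26) → 200 left.
Route 21 T1 at 25: fill all 70 → 130 left.
Fill Route 2 T2 block (80 at 22) → 50 left.
Route 4 T1 at 21: fill all 30 → 20 left.
20 remain; put them into Route 4 T2 at 15.
Total = 29×40 + 26×40 + 25×70 + 22×80 + 21×30 + 15×20 = 6640.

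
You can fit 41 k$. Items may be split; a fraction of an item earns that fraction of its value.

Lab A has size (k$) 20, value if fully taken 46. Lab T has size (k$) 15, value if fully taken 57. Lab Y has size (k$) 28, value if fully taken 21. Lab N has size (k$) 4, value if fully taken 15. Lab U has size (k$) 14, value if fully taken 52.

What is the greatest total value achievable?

Sort by value density: Lab T 57/15≈3.8, Lab N 15/4≈3.75, Lab U 52/14≈3.71, Lab A 46/20≈2.3, Lab Y 21/28≈0.75.
Lab T: take in full, 15 k$ for value 57 → 26 left.
All 4 k$ of Lab N fit (value 15) → 22 remain.
Lab U: take in full, 14 k$ for value 52 → 8 left.
Only 8 k$ remain; take 8/20 of Lab A for value 46×8/20 = 18.4.
Total value = 142.4.

142.4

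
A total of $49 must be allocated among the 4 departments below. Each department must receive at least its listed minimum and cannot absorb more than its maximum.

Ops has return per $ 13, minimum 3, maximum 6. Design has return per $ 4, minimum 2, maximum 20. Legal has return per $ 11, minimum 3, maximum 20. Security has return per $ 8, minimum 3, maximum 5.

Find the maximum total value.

Meeting every minimum uses 3+2+3+3 = 11 $, leaving 38.
Order the departments by return per $: Ops 13 > Legal 11 > Security 8 > Design 4.
Ops: +3 to 6 (cap) — 35 left.
Legal: +17 to 20 (cap) — 18 left.
Security: +2 to 5 (cap) — 16 left.
Design: +16 (room for 18) → 18. Pool exhausted.
Total = 13×6 + 4×18 + 11×20 + 8×5 = 410.

410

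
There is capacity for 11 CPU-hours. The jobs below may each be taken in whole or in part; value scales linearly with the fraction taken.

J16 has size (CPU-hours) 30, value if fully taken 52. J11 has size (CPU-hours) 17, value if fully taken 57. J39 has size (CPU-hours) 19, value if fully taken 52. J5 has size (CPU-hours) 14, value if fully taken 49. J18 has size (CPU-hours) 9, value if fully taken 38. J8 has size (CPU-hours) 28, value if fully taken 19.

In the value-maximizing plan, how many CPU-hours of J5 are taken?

2

Sort by value density: J18 38/9≈4.22, J5 49/14≈3.5, J11 57/17≈3.35, J39 52/19≈2.74, J16 52/30≈1.73, J8 19/28≈0.679.
Take all of J18 (9 CPU-hours, value 38) ; 2 CPU-hours left.
Fill the last 2 CPU-hours with part of J5: 2/14 of it earns 7.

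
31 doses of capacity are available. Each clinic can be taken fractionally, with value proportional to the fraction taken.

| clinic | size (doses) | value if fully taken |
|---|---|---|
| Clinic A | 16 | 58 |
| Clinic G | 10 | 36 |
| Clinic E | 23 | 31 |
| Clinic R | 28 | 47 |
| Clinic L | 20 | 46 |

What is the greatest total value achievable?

Sort by value density: Clinic A 58/16≈3.62, Clinic G 36/10≈3.6, Clinic L 46/20≈2.3, Clinic R 47/28≈1.68, Clinic E 31/23≈1.35.
All 16 doses of Clinic A fit (value 58) — 15 remain.
Clinic G: take in full, 10 doses for value 36 — 5 left.
Fill the last 5 doses with part of Clinic L: 5/20 of it earns 11.5.
Total value = 105.5.

105.5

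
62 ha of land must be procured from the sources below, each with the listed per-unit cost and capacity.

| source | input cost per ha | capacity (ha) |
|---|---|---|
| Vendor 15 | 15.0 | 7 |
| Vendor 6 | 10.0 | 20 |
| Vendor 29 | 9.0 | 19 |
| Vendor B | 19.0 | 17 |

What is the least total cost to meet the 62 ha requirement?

780

Fill from the cheapest source first.
Vendor 29 at 9.0: take all 19 ha ; 43 still needed.
Vendor 6 (10.0): use full 20 ; 23 ha to go.
Vendor 15 at 15.0: take all 7 ha ; 16 still needed.
Vendor B (19.0): take the remaining 16 ; done.
Cost = 19×9.0 + 20×10.0 + 7×15.0 + 16×19.0 = 780.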